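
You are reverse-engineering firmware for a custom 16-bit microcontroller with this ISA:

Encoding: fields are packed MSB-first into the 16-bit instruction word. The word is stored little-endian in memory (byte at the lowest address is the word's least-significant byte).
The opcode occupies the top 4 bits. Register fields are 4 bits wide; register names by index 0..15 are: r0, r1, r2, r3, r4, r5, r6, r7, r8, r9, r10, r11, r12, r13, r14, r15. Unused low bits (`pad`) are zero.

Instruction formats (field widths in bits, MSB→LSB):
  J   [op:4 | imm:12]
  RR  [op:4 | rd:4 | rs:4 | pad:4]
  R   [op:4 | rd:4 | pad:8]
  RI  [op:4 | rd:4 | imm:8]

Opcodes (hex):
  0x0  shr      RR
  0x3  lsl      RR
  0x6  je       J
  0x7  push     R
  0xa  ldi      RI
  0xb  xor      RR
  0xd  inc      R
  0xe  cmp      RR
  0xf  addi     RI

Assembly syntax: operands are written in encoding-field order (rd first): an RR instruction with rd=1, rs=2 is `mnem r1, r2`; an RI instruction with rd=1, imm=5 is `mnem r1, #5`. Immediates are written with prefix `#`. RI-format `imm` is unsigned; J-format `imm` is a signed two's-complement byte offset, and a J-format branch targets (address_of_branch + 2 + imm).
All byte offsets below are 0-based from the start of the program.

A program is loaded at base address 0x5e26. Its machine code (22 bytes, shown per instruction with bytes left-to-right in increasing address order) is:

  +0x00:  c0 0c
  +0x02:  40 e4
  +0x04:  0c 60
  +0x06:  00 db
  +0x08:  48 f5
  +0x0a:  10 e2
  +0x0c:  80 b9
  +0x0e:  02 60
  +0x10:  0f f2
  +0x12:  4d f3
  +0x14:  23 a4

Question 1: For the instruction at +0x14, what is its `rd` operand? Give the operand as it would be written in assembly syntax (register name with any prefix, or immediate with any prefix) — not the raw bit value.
r4

off 0x14: read 23 a4 as little → 0xa423
  op=0xa423>>12=0xa ⇒ ldi (RI)
  rd: (w>>8)&0xf=0x4 → r4
  imm: (w>>0)&0xff=0x23 → #35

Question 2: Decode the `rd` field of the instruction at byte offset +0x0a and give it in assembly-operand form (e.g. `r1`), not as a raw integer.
[0a] 10 e2 → 0xe210
  top 4b → 0xe → cmp [RR]
  rd@[11:8]=0x2 ⇒ r2
  rs@[7:4]=0x1 ⇒ r1

r2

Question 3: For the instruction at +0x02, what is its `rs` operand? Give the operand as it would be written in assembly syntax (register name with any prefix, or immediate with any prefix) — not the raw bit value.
r4

+0x02: 40 e4 ⇒ word 0xe440 (little)
  opcode bits[15:12]=0xe: cmp/RR
  rd@[11:8]=0x4 ⇒ r4
  rs@[7:4]=0x4 ⇒ r4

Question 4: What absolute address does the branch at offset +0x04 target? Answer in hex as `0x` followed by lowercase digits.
+0x04: 0c 60 ⇒ word 0x600c (little)
  opcode bits[15:12]=0x6: je/J
  imm: (w>>0)&0xfff=0xc → #12
  target = base 0x5e26 + off 0x04 + 2 + imm 12 = 0x5e38

0x5e38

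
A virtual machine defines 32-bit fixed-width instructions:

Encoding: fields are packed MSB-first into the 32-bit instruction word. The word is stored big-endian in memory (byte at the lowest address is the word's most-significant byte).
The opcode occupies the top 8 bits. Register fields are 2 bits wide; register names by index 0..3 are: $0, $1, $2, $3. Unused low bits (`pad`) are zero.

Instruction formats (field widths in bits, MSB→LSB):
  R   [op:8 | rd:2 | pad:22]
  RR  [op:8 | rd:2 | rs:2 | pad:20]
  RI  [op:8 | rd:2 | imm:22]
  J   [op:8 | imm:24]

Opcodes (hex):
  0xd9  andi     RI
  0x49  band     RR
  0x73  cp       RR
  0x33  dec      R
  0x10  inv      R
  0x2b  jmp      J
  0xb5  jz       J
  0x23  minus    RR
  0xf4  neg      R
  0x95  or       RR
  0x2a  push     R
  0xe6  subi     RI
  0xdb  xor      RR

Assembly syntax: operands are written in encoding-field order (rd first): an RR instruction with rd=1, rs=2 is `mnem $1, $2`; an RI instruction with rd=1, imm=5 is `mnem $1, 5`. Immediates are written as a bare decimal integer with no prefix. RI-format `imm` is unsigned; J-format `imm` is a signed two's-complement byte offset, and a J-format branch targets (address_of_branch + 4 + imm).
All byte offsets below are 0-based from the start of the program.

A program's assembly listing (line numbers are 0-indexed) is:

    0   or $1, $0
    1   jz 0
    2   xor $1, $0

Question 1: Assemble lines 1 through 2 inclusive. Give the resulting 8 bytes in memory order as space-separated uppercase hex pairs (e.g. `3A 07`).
line 1 (jz): pack op=0xb5:8|imm=0:24 = 0xb5000000; big→ b5 00 00 00
line 2 (xor): pack op=0xdb:8|rd=1:2|rs=0:2|pad=0:20 = 0xdb400000; big→ db 40 00 00

B5 00 00 00 DB 40 00 00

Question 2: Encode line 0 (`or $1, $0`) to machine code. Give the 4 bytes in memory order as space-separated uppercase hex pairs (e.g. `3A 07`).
95 40 00 00

L0: or op=0x95:8|rd=1:2|rs=0:2|pad=0:20 ⇒ 0x95400000 ⇒ big 95 40 00 00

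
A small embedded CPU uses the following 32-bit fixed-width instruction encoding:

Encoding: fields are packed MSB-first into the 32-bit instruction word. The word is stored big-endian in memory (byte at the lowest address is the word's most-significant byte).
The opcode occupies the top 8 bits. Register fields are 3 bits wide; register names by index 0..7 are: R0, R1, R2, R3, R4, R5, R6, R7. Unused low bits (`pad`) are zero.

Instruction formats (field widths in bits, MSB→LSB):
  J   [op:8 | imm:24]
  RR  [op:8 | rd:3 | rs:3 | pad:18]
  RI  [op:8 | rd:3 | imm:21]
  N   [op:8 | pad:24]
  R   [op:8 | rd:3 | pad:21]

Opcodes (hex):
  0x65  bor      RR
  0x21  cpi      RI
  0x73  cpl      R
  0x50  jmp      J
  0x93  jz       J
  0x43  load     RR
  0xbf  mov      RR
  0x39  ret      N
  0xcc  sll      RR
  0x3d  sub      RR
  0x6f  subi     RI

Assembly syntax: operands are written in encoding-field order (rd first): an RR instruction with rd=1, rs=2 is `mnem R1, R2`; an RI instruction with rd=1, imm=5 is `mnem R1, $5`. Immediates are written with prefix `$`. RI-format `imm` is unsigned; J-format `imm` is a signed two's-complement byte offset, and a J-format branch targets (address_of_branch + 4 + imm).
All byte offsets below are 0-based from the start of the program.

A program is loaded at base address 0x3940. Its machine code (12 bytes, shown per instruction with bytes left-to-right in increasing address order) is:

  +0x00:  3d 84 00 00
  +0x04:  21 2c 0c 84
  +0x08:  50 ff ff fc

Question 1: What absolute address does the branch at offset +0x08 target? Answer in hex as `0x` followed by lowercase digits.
[08] 50 ff ff fc → 0x50fffffc
  top 8b → 0x50 → jmp [J]
  [23:0] imm=16777212 (s24→-4) = $-4
  target = base 0x3940 + off 0x08 + 4 + imm -4 = 0x3948

0x3948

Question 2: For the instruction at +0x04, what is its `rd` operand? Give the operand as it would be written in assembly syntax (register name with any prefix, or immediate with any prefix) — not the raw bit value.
R1

[04] 21 2c 0c 84 → 0x212c0c84
  opcode bits[31:24]=0x21: cpi/RI
  rd@[23:21]=0x1 ⇒ R1
  imm@[20:0]=0xc0c84 ⇒ $789636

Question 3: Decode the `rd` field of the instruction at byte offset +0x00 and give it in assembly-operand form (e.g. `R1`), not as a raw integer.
off 0x00: read 3d 84 00 00 as big → 0x3d840000
  top 8b → 0x3d → sub [RR]
  [23:21] rd=4 = R4
  [20:18] rs=1 = R1

R4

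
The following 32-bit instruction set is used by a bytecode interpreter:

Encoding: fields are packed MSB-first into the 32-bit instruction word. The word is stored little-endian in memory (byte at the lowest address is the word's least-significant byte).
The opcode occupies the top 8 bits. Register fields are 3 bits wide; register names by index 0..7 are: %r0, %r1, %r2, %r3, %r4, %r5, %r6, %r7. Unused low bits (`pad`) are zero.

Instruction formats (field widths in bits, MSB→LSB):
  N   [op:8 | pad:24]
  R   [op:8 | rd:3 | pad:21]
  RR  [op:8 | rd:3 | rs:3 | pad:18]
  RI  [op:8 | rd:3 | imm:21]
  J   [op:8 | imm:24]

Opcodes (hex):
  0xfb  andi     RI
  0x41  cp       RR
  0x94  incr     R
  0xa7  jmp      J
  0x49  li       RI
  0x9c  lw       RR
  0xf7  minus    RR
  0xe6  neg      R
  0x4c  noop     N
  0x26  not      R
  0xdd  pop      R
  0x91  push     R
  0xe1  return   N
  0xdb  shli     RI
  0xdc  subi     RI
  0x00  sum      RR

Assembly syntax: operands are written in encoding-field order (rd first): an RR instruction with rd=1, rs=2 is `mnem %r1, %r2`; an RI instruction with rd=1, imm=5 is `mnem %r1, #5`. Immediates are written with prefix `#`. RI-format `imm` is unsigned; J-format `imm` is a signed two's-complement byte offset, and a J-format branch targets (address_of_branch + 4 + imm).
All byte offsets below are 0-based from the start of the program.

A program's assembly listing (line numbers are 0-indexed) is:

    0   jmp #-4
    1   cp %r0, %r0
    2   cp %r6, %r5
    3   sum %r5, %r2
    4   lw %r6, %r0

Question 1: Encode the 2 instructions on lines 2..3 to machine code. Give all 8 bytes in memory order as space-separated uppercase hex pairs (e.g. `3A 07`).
00 00 D4 41 00 00 A8 00

2. cp fields op=0x41:8|rd=6:3|rs=5:3|pad=0:18 → word 41d40000h → 00 00 d4 41
3. sum fields op=0x0:8|rd=5:3|rs=2:3|pad=0:18 → word 00a80000h → 00 00 a8 00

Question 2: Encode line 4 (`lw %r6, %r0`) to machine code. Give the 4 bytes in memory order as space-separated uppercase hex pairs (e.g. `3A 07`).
L4: lw op=0x9c:8|rd=6:3|rs=0:3|pad=0:18 ⇒ 0x9cc00000 ⇒ little 00 00 c0 9c

00 00 C0 9C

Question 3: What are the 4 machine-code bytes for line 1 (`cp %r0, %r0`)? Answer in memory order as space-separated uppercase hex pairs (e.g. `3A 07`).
line 1 (cp): pack op=0x41:8|rd=0:3|rs=0:3|pad=0:18 = 0x41000000; little→ 00 00 00 41

00 00 00 41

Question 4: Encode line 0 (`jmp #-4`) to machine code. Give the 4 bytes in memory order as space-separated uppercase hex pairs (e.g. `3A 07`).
L0: jmp op=0xa7:8|imm=-4:24 ⇒ 0xa7fffffc ⇒ little fc ff ff a7

FC FF FF A7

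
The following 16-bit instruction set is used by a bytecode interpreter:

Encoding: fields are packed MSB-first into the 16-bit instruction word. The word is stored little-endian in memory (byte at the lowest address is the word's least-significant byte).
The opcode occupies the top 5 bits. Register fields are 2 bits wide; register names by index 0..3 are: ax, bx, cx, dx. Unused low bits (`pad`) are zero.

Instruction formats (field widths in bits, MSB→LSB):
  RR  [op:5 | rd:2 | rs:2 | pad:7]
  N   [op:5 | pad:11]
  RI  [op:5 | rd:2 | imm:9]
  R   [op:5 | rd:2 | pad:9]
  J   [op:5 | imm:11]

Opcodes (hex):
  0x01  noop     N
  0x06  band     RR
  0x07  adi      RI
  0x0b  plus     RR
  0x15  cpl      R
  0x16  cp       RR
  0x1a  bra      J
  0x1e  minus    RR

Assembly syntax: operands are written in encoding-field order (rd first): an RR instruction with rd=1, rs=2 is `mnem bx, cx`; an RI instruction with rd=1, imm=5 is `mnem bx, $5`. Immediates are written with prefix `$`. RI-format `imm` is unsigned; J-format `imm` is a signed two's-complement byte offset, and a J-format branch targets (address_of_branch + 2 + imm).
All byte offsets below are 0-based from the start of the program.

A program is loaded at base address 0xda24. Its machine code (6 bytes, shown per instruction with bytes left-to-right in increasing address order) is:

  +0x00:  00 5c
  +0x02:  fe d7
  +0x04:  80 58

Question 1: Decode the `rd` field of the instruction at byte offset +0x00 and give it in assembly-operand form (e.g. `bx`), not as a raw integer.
@+00  little-endian(00 5c) = 0x5c00
  opcode bits[15:11]=0xb: plus/RR
  [10:9] rd=2 = cx
  [8:7] rs=0 = ax

cx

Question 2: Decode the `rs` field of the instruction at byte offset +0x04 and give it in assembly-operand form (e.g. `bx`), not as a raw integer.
bx

+0x04: 80 58 ⇒ word 0x5880 (little)
  top 5b → 0xb → plus [RR]
  rd: (w>>9)&0x3=0x0 → ax
  rs: (w>>7)&0x3=0x1 → bx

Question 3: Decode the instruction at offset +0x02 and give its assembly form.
@+02  little-endian(fe d7) = 0xd7fe
  top 5b → 0x1a → bra [J]
  imm: (w>>0)&0x7ff=0x7fe (s11→-2) → $-2

bra $-2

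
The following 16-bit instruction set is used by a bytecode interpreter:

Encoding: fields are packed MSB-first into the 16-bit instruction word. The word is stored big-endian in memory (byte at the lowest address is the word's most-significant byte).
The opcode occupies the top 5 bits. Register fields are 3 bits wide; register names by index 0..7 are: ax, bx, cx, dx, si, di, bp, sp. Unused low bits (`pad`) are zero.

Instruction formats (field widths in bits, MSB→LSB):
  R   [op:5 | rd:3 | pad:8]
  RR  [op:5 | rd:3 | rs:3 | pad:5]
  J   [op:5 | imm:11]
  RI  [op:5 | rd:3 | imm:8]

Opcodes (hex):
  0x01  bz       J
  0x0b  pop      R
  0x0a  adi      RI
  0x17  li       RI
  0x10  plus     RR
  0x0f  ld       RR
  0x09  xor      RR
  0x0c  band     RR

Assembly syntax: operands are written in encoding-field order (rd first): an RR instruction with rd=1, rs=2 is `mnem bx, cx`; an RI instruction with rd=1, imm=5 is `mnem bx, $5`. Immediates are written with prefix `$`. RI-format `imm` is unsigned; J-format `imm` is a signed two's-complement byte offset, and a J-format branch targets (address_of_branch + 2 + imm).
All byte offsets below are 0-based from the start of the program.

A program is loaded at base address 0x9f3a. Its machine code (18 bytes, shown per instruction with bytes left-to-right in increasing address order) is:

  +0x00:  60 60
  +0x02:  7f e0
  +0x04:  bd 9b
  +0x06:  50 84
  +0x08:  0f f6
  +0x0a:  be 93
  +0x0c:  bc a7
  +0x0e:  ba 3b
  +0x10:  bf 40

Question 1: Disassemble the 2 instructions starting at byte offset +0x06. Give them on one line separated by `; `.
adi ax, $132; bz $-10

off 0x06: read 50 84 as big → 0x5084
  opcode bits[15:11]=0xa: adi/RI
  rd@[10:8]=0x0 ⇒ ax
  imm@[7:0]=0x84 ⇒ $132
off 0x08: read 0f f6 as big → 0x0ff6
  opcode bits[15:11]=0x1: bz/J
  imm@[10:0]=0x7f6 (s11→-10) ⇒ $-10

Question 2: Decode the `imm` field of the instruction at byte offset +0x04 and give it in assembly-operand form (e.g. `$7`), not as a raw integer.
@+04  big-endian(bd 9b) = 0xbd9b
  top 5b → 0x17 → li [RI]
  [10:8] rd=5 = di
  [7:0] imm=155 = $155

$155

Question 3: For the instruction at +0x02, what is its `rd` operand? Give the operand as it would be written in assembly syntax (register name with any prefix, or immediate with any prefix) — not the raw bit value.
off 0x02: read 7f e0 as big → 0x7fe0
  opcode bits[15:11]=0xf: ld/RR
  rd@[10:8]=0x7 ⇒ sp
  rs@[7:5]=0x7 ⇒ sp

sp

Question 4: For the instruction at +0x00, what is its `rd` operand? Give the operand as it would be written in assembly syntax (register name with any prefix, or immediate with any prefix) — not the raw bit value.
ax

off 0x00: read 60 60 as big → 0x6060
  op=0x6060>>11=0xc ⇒ band (RR)
  rd@[10:8]=0x0 ⇒ ax
  rs@[7:5]=0x3 ⇒ dx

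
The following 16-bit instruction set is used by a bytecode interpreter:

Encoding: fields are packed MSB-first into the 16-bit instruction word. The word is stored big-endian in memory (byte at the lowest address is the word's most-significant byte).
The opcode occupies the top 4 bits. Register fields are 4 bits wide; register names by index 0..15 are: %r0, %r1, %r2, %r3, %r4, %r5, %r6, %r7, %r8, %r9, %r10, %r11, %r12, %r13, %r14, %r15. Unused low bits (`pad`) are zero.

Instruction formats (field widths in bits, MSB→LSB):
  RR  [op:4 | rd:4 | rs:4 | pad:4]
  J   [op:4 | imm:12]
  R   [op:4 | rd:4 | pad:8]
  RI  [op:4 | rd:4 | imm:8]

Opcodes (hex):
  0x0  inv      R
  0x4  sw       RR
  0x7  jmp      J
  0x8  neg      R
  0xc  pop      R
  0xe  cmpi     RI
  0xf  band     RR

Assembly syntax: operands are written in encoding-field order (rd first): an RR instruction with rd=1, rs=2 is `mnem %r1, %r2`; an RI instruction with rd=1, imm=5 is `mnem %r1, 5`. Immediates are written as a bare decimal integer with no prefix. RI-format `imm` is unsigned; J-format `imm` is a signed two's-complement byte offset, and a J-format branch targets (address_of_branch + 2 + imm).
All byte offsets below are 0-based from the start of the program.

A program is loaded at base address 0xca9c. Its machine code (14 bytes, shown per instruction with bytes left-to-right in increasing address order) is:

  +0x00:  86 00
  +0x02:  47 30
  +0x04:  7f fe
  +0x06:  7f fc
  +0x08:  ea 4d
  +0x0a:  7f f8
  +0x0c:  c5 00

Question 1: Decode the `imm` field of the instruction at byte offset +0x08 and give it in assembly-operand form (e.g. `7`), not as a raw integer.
77

+0x08: ea 4d ⇒ word 0xea4d (big)
  op=0xea4d>>12=0xe ⇒ cmpi (RI)
  rd@[11:8]=0xa ⇒ %r10
  imm@[7:0]=0x4d ⇒ 77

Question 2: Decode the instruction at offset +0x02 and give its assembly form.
sw %r7, %r3

[02] 47 30 → 0x4730
  opcode bits[15:12]=0x4: sw/RR
  [11:8] rd=7 = %r7
  [7:4] rs=3 = %r3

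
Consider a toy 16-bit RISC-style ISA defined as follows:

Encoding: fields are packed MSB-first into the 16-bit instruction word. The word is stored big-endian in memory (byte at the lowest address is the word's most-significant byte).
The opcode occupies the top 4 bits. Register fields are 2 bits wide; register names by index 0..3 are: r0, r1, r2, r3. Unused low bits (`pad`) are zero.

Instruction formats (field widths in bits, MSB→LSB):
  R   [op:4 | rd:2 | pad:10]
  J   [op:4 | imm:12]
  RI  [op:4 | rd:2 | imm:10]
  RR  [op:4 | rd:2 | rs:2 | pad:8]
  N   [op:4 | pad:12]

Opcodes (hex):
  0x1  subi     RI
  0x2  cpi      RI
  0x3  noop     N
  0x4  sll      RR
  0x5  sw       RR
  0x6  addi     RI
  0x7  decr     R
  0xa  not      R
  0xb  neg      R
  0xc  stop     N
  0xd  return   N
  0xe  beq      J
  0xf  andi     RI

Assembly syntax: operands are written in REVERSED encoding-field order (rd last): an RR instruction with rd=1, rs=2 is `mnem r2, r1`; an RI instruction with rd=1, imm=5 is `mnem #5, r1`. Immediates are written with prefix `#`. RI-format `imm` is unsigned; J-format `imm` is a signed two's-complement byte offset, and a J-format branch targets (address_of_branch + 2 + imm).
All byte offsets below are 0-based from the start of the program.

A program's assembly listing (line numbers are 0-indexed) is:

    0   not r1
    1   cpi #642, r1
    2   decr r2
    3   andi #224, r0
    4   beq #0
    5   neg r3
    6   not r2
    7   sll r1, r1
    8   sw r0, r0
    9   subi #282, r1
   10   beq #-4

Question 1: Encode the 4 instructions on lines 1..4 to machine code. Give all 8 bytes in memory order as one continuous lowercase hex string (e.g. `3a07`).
1. cpi fields op=0x2:4|rd=1:2|imm=642:10 → word 2682h → 26 82
2. decr fields op=0x7:4|rd=2:2|pad=0:10 → word 7800h → 78 00
3. andi fields op=0xf:4|rd=0:2|imm=224:10 → word f0e0h → f0 e0
4. beq fields op=0xe:4|imm=0:12 → word e000h → e0 00

26827800f0e0e000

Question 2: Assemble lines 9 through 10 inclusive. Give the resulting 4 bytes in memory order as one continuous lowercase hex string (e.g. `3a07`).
151aeffc

L9: subi op=0x1:4|rd=1:2|imm=282:10 ⇒ 0x151a ⇒ big 15 1a
L10: beq op=0xe:4|imm=-4:12 ⇒ 0xeffc ⇒ big ef fc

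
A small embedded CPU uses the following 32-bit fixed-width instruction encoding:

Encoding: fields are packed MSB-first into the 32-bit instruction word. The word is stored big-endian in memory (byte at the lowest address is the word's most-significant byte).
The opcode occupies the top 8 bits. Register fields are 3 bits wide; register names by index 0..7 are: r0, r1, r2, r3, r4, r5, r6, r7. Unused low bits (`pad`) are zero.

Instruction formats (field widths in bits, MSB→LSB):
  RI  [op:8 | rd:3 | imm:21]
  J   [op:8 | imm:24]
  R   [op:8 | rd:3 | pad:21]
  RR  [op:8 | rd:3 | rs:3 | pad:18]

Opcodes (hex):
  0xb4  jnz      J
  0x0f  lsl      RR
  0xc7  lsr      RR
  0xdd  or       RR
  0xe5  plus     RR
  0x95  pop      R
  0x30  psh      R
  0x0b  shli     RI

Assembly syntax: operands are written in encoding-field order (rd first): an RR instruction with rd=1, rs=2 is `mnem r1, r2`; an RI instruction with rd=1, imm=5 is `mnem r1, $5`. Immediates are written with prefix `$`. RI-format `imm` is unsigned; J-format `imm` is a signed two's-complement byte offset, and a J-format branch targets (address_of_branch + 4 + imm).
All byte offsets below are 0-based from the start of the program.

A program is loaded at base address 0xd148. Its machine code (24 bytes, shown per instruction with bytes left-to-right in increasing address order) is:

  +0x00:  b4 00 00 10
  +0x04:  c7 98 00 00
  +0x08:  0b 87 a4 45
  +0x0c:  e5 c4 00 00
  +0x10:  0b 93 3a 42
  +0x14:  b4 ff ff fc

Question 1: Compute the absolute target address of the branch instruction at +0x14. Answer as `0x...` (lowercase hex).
0xd15c

[14] b4 ff ff fc → 0xb4fffffc
  top 8b → 0xb4 → jnz [J]
  imm: (w>>0)&0xffffff=0xfffffc (s24→-4) → $-4
  target = base 0xd148 + off 0x14 + 4 + imm -4 = 0xd15c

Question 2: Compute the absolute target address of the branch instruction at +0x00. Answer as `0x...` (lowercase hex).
+0x00: b4 00 00 10 ⇒ word 0xb4000010 (big)
  top 8b → 0xb4 → jnz [J]
  imm@[23:0]=0x10 ⇒ $16
  target = base 0xd148 + off 0x00 + 4 + imm 16 = 0xd15c

0xd15c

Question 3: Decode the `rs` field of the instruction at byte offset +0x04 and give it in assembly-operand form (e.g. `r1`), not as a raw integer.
r6

+0x04: c7 98 00 00 ⇒ word 0xc7980000 (big)
  op=0xc7980000>>24=0xc7 ⇒ lsr (RR)
  rd@[23:21]=0x4 ⇒ r4
  rs@[20:18]=0x6 ⇒ r6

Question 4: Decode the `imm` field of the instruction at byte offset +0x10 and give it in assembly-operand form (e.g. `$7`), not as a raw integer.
$1260098

@+10  big-endian(0b 93 3a 42) = 0x0b933a42
  opcode bits[31:24]=0xb: shli/RI
  rd@[23:21]=0x4 ⇒ r4
  imm@[20:0]=0x133a42 ⇒ $1260098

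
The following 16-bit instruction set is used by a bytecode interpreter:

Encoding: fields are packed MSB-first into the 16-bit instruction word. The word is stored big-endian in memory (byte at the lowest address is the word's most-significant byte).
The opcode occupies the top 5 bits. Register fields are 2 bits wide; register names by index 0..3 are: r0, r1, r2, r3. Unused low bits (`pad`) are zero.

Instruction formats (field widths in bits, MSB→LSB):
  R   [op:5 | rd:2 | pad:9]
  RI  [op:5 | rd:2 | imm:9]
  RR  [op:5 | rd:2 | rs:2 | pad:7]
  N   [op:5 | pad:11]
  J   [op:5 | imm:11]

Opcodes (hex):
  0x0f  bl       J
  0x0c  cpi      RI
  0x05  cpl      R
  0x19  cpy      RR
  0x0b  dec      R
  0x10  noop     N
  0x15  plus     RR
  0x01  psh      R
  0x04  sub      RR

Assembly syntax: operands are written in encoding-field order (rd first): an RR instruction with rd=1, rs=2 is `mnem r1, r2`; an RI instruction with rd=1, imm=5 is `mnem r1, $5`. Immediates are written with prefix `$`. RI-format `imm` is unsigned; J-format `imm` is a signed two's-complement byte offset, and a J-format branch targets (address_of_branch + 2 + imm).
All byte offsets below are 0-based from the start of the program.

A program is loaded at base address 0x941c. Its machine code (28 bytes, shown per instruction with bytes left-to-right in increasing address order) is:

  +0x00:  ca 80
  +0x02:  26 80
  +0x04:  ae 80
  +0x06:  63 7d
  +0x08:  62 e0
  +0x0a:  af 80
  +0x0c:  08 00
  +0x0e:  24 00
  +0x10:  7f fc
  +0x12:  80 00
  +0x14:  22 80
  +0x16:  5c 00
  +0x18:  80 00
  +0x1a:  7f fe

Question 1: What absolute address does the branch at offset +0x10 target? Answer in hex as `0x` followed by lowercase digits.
0x942a

@+10  big-endian(7f fc) = 0x7ffc
  op=0x7ffc>>11=0xf ⇒ bl (J)
  imm: (w>>0)&0x7ff=0x7fc (s11→-4) → $-4
  target = base 0x941c + off 0x10 + 2 + imm -4 = 0x942a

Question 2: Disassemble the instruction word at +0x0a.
+0x0a: af 80 ⇒ word 0xaf80 (big)
  op=0xaf80>>11=0x15 ⇒ plus (RR)
  rd@[10:9]=0x3 ⇒ r3
  rs@[8:7]=0x3 ⇒ r3

plus r3, r3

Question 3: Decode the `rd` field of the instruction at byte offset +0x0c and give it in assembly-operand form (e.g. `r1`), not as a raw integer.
@+0c  big-endian(08 00) = 0x0800
  top 5b → 0x1 → psh [R]
  rd@[10:9]=0x0 ⇒ r0

r0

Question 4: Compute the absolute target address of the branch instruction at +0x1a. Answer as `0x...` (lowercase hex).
off 0x1a: read 7f fe as big → 0x7ffe
  op=0x7ffe>>11=0xf ⇒ bl (J)
  imm: (w>>0)&0x7ff=0x7fe (s11→-2) → $-2
  target = base 0x941c + off 0x1a + 2 + imm -2 = 0x9436

0x9436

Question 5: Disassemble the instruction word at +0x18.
off 0x18: read 80 00 as big → 0x8000
  op=0x8000>>11=0x10 ⇒ noop (N)

noop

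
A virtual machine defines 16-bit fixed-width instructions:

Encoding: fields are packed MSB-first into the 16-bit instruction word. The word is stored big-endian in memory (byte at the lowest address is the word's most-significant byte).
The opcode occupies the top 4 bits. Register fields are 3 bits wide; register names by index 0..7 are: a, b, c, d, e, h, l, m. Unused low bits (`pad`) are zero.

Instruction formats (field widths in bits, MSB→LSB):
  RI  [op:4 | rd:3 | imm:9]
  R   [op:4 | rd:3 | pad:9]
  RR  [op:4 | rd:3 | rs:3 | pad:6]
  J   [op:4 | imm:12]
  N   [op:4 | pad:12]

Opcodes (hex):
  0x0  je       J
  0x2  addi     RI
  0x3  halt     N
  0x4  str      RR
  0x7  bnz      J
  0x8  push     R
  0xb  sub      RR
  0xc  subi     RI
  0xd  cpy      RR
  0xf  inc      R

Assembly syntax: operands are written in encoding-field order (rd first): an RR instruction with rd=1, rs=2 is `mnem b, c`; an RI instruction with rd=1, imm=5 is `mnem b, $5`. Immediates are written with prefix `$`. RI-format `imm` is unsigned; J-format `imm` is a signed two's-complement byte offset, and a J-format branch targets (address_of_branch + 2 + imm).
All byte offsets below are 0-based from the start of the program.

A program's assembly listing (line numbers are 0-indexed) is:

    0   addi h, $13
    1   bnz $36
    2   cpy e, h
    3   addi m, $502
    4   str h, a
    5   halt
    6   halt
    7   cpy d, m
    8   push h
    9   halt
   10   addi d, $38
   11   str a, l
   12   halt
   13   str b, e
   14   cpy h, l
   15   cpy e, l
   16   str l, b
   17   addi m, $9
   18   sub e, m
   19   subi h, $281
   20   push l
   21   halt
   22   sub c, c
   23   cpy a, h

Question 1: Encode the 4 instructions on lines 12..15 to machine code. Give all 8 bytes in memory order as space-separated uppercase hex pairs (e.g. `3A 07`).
L12: halt op=0x3:4|pad=0:12 ⇒ 0x3000 ⇒ big 30 00
L13: str op=0x4:4|rd=1:3|rs=4:3|pad=0:6 ⇒ 0x4300 ⇒ big 43 00
L14: cpy op=0xd:4|rd=5:3|rs=6:3|pad=0:6 ⇒ 0xdb80 ⇒ big db 80
L15: cpy op=0xd:4|rd=4:3|rs=6:3|pad=0:6 ⇒ 0xd980 ⇒ big d9 80

30 00 43 00 DB 80 D9 80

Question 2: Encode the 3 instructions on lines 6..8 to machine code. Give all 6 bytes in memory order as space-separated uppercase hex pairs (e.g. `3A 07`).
L6: halt op=0x3:4|pad=0:12 ⇒ 0x3000 ⇒ big 30 00
L7: cpy op=0xd:4|rd=3:3|rs=7:3|pad=0:6 ⇒ 0xd7c0 ⇒ big d7 c0
L8: push op=0x8:4|rd=5:3|pad=0:9 ⇒ 0x8a00 ⇒ big 8a 00

30 00 D7 C0 8A 00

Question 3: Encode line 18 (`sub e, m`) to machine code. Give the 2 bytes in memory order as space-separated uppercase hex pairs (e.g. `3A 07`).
B9 C0

L18: sub op=0xb:4|rd=4:3|rs=7:3|pad=0:6 ⇒ 0xb9c0 ⇒ big b9 c0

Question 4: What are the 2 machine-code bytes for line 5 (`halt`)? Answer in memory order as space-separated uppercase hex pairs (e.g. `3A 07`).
5. halt fields op=0x3:4|pad=0:12 → word 3000h → 30 00

30 00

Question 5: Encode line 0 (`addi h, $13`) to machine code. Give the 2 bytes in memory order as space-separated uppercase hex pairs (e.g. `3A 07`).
2A 0D

0. addi fields op=0x2:4|rd=5:3|imm=13:9 → word 2a0dh → 2a 0d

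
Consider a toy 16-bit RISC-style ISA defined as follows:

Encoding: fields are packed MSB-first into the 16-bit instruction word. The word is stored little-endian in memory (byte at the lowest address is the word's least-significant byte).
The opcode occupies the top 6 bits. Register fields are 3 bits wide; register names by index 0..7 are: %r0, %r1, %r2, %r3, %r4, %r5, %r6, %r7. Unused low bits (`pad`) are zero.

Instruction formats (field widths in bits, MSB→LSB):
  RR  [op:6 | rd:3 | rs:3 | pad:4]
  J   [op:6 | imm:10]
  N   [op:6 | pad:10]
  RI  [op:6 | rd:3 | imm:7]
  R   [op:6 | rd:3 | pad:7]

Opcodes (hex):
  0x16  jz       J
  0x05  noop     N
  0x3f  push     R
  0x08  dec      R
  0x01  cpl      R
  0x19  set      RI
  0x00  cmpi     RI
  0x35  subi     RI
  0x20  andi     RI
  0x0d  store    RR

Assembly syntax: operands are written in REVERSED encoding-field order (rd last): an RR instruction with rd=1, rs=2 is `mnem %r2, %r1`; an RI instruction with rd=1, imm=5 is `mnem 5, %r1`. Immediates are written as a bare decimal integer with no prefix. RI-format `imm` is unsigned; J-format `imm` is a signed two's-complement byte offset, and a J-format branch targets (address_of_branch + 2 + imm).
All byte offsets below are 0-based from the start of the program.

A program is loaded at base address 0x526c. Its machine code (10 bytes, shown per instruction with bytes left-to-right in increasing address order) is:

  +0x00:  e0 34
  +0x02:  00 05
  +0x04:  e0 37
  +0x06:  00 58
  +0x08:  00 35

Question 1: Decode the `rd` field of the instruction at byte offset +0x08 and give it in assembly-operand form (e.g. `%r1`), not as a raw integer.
@+08  little-endian(00 35) = 0x3500
  top 6b → 0xd → store [RR]
  [9:7] rd=2 = %r2
  [6:4] rs=0 = %r0

%r2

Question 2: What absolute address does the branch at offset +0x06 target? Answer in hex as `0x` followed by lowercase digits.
@+06  little-endian(00 58) = 0x5800
  top 6b → 0x16 → jz [J]
  imm: (w>>0)&0x3ff=0x0 → 0
  target = base 0x526c + off 0x06 + 2 + imm 0 = 0x5274

0x5274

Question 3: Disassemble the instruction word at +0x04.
store %r6, %r7

off 0x04: read e0 37 as little → 0x37e0
  opcode bits[15:10]=0xd: store/RR
  rd@[9:7]=0x7 ⇒ %r7
  rs@[6:4]=0x6 ⇒ %r6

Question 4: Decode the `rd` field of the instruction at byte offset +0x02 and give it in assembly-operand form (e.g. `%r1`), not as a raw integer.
%r2

off 0x02: read 00 05 as little → 0x0500
  op=0x0500>>10=0x1 ⇒ cpl (R)
  [9:7] rd=2 = %r2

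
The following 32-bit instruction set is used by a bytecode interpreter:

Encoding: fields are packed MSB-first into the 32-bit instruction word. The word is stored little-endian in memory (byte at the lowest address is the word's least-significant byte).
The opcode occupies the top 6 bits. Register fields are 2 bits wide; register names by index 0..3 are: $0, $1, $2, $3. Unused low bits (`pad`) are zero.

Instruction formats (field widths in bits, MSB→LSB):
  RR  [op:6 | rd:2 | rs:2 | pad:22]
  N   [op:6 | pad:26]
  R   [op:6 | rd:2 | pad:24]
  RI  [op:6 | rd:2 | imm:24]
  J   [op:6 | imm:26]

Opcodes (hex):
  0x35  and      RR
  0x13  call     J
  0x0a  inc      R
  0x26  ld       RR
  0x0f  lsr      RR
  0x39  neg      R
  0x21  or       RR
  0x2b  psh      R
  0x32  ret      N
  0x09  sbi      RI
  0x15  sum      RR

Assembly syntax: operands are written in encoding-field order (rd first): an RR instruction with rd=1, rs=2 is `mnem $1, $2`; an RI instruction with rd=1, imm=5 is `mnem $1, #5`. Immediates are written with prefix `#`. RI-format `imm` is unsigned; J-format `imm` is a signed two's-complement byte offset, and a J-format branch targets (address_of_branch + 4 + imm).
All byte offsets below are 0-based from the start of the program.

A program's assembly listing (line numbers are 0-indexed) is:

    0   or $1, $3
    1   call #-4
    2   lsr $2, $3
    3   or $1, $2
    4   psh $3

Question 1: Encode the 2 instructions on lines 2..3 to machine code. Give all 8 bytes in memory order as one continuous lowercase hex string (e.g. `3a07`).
0000c03e00008085

L2: lsr op=0xf:6|rd=2:2|rs=3:2|pad=0:22 ⇒ 0x3ec00000 ⇒ little 00 00 c0 3e
L3: or op=0x21:6|rd=1:2|rs=2:2|pad=0:22 ⇒ 0x85800000 ⇒ little 00 00 80 85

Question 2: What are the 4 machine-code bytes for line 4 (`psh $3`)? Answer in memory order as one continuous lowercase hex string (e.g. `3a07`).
L4: psh op=0x2b:6|rd=3:2|pad=0:24 ⇒ 0xaf000000 ⇒ little 00 00 00 af

000000af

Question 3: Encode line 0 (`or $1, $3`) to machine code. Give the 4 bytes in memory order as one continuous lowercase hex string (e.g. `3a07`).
0000c085

L0: or op=0x21:6|rd=1:2|rs=3:2|pad=0:22 ⇒ 0x85c00000 ⇒ little 00 00 c0 85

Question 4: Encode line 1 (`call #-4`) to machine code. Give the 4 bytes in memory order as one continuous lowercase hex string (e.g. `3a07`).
L1: call op=0x13:6|imm=-4:26 ⇒ 0x4ffffffc ⇒ little fc ff ff 4f

fcffff4f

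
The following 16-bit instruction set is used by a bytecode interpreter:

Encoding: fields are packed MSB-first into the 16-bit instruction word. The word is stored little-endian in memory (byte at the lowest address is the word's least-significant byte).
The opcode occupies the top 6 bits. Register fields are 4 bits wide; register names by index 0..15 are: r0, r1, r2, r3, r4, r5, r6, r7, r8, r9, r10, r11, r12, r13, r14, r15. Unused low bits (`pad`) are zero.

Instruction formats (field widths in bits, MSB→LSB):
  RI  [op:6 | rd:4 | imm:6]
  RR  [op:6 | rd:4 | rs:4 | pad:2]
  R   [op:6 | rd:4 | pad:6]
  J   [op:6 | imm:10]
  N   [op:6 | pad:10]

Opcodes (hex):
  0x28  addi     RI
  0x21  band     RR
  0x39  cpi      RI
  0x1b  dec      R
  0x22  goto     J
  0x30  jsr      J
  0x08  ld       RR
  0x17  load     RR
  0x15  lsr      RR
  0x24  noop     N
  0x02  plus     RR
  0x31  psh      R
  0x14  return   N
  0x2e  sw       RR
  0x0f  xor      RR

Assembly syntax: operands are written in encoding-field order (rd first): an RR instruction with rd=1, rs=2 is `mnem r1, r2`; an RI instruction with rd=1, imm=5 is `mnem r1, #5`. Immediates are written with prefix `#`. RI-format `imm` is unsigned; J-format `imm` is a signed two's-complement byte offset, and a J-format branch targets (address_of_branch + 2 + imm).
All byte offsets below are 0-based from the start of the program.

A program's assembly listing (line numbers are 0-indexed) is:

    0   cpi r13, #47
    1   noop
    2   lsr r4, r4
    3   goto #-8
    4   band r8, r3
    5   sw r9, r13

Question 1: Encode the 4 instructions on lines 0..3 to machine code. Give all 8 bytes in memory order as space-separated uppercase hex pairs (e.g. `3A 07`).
6F E7 00 90 10 55 F8 8B

0. cpi fields op=0x39:6|rd=13:4|imm=47:6 → word e76fh → 6f e7
1. noop fields op=0x24:6|pad=0:10 → word 9000h → 00 90
2. lsr fields op=0x15:6|rd=4:4|rs=4:4|pad=0:2 → word 5510h → 10 55
3. goto fields op=0x22:6|imm=-8:10 → word 8bf8h → f8 8b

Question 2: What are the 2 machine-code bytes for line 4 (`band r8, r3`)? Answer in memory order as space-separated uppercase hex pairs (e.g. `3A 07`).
L4: band op=0x21:6|rd=8:4|rs=3:4|pad=0:2 ⇒ 0x860c ⇒ little 0c 86

0C 86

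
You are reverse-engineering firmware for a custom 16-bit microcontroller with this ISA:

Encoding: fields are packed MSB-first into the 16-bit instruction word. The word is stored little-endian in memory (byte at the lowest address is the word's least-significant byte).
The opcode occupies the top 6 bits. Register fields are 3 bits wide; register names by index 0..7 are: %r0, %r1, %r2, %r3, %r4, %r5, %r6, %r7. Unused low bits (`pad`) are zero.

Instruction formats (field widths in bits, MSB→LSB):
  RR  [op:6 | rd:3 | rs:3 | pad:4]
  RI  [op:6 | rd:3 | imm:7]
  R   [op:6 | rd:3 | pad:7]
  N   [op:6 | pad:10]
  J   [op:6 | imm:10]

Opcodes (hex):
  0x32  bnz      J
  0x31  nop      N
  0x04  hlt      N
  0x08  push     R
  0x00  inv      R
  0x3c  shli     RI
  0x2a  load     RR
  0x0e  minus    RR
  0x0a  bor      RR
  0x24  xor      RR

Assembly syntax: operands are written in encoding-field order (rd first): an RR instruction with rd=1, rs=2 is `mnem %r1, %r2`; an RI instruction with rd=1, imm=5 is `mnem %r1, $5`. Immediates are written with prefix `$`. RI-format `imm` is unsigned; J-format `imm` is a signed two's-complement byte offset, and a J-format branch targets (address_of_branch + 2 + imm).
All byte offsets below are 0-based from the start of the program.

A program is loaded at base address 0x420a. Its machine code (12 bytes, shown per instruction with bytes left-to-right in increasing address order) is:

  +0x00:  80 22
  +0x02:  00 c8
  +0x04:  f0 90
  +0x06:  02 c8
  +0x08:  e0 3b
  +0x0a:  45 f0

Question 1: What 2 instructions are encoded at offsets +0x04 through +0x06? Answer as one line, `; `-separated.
xor %r1, %r7; bnz $2

[04] f0 90 → 0x90f0
  top 6b → 0x24 → xor [RR]
  [9:7] rd=1 = %r1
  [6:4] rs=7 = %r7
[06] 02 c8 → 0xc802
  top 6b → 0x32 → bnz [J]
  [9:0] imm=2 = $2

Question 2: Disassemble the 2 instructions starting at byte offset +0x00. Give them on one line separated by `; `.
[00] 80 22 → 0x2280
  opcode bits[15:10]=0x8: push/R
  rd: (w>>7)&0x7=0x5 → %r5
[02] 00 c8 → 0xc800
  opcode bits[15:10]=0x32: bnz/J
  imm: (w>>0)&0x3ff=0x0 → $0

push %r5; bnz $0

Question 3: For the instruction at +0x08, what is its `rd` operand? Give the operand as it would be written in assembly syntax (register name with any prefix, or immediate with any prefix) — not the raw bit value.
%r7

off 0x08: read e0 3b as little → 0x3be0
  opcode bits[15:10]=0xe: minus/RR
  [9:7] rd=7 = %r7
  [6:4] rs=6 = %r6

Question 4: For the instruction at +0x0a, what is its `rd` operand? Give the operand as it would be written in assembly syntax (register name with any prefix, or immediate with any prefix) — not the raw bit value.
%r0

@+0a  little-endian(45 f0) = 0xf045
  top 6b → 0x3c → shli [RI]
  rd@[9:7]=0x0 ⇒ %r0
  imm@[6:0]=0x45 ⇒ $69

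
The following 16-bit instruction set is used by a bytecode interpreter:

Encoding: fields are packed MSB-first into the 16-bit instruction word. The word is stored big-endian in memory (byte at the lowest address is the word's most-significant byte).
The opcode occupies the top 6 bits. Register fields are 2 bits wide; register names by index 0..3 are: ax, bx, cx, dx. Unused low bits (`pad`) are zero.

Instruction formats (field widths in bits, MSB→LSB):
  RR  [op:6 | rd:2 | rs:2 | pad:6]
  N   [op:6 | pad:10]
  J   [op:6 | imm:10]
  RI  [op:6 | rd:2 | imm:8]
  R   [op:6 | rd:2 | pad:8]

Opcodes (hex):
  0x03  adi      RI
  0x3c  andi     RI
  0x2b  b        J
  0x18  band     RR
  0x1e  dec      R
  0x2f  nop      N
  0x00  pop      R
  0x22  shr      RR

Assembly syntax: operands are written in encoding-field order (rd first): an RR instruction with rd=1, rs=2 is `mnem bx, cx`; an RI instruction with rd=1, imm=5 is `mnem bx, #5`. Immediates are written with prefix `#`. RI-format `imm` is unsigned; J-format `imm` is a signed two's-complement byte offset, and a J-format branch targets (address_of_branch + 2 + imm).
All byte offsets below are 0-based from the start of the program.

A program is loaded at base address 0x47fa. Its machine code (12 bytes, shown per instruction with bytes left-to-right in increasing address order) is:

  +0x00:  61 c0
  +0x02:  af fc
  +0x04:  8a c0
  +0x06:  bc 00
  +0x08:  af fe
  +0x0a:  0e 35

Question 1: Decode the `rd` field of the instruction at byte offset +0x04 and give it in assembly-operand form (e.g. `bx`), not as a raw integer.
cx

@+04  big-endian(8a c0) = 0x8ac0
  opcode bits[15:10]=0x22: shr/RR
  [9:8] rd=2 = cx
  [7:6] rs=3 = dx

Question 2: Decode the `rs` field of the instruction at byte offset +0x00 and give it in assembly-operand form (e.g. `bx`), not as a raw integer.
@+00  big-endian(61 c0) = 0x61c0
  op=0x61c0>>10=0x18 ⇒ band (RR)
  rd@[9:8]=0x1 ⇒ bx
  rs@[7:6]=0x3 ⇒ dx

dx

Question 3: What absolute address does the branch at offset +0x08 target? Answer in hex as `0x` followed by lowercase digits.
[08] af fe → 0xaffe
  opcode bits[15:10]=0x2b: b/J
  imm: (w>>0)&0x3ff=0x3fe (s10→-2) → #-2
  target = base 0x47fa + off 0x08 + 2 + imm -2 = 0x4802

0x4802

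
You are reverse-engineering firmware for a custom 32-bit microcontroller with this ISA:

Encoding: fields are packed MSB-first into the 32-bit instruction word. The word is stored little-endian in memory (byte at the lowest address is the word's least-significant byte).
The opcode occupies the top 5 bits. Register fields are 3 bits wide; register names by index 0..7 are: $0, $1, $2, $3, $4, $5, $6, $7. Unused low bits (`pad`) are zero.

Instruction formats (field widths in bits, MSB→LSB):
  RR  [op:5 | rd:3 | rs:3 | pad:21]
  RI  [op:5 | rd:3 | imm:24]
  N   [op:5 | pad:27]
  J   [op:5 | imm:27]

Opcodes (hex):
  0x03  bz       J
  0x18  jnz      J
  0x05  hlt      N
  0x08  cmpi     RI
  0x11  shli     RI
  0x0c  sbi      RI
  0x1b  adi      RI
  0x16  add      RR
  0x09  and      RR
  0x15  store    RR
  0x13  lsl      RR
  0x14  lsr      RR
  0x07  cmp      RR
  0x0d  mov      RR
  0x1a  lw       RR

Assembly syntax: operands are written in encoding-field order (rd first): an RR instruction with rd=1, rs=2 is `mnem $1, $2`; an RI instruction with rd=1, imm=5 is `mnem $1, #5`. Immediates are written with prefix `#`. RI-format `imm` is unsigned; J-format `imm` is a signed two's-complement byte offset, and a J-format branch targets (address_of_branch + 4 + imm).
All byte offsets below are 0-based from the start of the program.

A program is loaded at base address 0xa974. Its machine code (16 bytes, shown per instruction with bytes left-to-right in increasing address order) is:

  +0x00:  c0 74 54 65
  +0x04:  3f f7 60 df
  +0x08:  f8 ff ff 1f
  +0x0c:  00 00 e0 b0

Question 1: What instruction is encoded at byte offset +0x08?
bz #-8

@+08  little-endian(f8 ff ff 1f) = 0x1ffffff8
  top 5b → 0x3 → bz [J]
  [26:0] imm=134217720 (s27→-8) = #-8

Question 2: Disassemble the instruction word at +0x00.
sbi $5, #5534912

off 0x00: read c0 74 54 65 as little → 0x655474c0
  opcode bits[31:27]=0xc: sbi/RI
  rd: (w>>24)&0x7=0x5 → $5
  imm: (w>>0)&0xffffff=0x5474c0 → #5534912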